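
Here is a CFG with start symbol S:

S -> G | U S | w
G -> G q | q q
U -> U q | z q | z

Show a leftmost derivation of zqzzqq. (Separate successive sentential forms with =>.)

S => US => UqS => zqS => zqUS => zqzS => zqzUS => zqzzS => zqzzG => zqzzqq

S => US   [S -> U S]
US => UqS   [U -> U q]
UqS => zqS   [U -> z]
zqS => zqUS   [S -> U S]
zqUS => zqzS   [U -> z]
zqzS => zqzUS   [S -> U S]
zqzUS => zqzzS   [U -> z]
zqzzS => zqzzG   [S -> G]
zqzzG => zqzzqq   [G -> q q]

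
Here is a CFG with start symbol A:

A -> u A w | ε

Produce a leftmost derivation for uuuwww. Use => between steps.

A => uAw   [A -> u A w]
uAw => uuAww   [A -> u A w]
uuAww => uuuAwww   [A -> u A w]
uuuAwww => uuuwww   [A -> ε]

A => uAw => uuAww => uuuAwww => uuuwww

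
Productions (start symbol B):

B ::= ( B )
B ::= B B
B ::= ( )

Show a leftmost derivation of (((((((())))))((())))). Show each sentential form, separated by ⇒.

B ⇒ (B) ⇒ ((B)) ⇒ ((BB)) ⇒ (((B)B)) ⇒ ((((B))B)) ⇒ (((((B)))B)) ⇒ ((((((B))))B)) ⇒ (((((((B)))))B)) ⇒ (((((((())))))B)) ⇒ (((((((())))))(B))) ⇒ (((((((())))))((B)))) ⇒ (((((((())))))((()))))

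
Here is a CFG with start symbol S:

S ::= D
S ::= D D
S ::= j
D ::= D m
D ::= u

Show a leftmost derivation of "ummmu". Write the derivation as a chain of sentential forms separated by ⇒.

S ⇒ DD   [S ::= D D]
DD ⇒ DmD   [D ::= D m]
DmD ⇒ DmmD   [D ::= D m]
DmmD ⇒ DmmmD   [D ::= D m]
DmmmD ⇒ ummmD   [D ::= u]
ummmD ⇒ ummmu   [D ::= u]

S ⇒ DD ⇒ DmD ⇒ DmmD ⇒ DmmmD ⇒ ummmD ⇒ ummmu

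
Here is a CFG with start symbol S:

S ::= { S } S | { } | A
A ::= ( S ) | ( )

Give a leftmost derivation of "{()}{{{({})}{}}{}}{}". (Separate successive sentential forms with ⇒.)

S ⇒ {S}S   [S ::= { S } S]
{S}S ⇒ {A}S   [S ::= A]
{A}S ⇒ {()}S   [A ::= ( )]
{()}S ⇒ {()}{S}S   [S ::= { S } S]
{()}{S}S ⇒ {()}{{S}S}S   [S ::= { S } S]
{()}{{S}S}S ⇒ {()}{{{S}S}S}S   [S ::= { S } S]
{()}{{{S}S}S}S ⇒ {()}{{{A}S}S}S   [S ::= A]
{()}{{{A}S}S}S ⇒ {()}{{{(S)}S}S}S   [A ::= ( S )]
{()}{{{(S)}S}S}S ⇒ {()}{{{({})}S}S}S   [S ::= { }]
{()}{{{({})}S}S}S ⇒ {()}{{{({})}{}}S}S   [S ::= { }]
{()}{{{({})}{}}S}S ⇒ {()}{{{({})}{}}{}}S   [S ::= { }]
{()}{{{({})}{}}{}}S ⇒ {()}{{{({})}{}}{}}{}   [S ::= { }]

S ⇒ {S}S ⇒ {A}S ⇒ {()}S ⇒ {()}{S}S ⇒ {()}{{S}S}S ⇒ {()}{{{S}S}S}S ⇒ {()}{{{A}S}S}S ⇒ {()}{{{(S)}S}S}S ⇒ {()}{{{({})}S}S}S ⇒ {()}{{{({})}{}}S}S ⇒ {()}{{{({})}{}}{}}S ⇒ {()}{{{({})}{}}{}}{}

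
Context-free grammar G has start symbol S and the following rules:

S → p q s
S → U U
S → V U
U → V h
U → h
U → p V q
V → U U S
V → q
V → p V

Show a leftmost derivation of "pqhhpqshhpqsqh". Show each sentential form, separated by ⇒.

S ⇒ UU ⇒ pVqU ⇒ pUUSqU ⇒ pVhUSqU ⇒ pUUShUSqU ⇒ pVhUShUSqU ⇒ pqhUShUSqU ⇒ pqhhShUSqU ⇒ pqhhpqshUSqU ⇒ pqhhpqshhSqU ⇒ pqhhpqshhpqsqU ⇒ pqhhpqshhpqsqh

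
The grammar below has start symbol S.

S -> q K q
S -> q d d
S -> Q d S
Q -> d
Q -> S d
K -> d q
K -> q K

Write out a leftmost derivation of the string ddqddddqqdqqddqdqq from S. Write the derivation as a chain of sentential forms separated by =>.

S=>QdS=>ddS=>ddQdS=>ddSddS=>ddqddddS=>ddqddddQdS=>ddqddddSddS=>ddqddddqKqddS=>ddqddddqqKqddS=>ddqddddqqdqqddS=>ddqddddqqdqqddqKq=>ddqddddqqdqqddqdqq

S => QdS   [S -> Q d S]
QdS => ddS   [Q -> d]
ddS => ddQdS   [S -> Q d S]
ddQdS => ddSddS   [Q -> S d]
ddSddS => ddqddddS   [S -> q d d]
ddqddddS => ddqddddQdS   [S -> Q d S]
ddqddddQdS => ddqddddSddS   [Q -> S d]
ddqddddSddS => ddqddddqKqddS   [S -> q K q]
ddqddddqKqddS => ddqddddqqKqddS   [K -> q K]
ddqddddqqKqddS => ddqddddqqdqqddS   [K -> d q]
ddqddddqqdqqddS => ddqddddqqdqqddqKq   [S -> q K q]
ddqddddqqdqqddqKq => ddqddddqqdqqddqdqq   [K -> d q]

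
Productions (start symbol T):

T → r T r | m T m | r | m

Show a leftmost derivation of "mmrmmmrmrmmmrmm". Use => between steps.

T => mTm   [T → m T m]
mTm => mmTmm   [T → m T m]
mmTmm => mmrTrmm   [T → r T r]
mmrTrmm => mmrmTmrmm   [T → m T m]
mmrmTmrmm => mmrmmTmmrmm   [T → m T m]
mmrmmTmmrmm => mmrmmmTmmmrmm   [T → m T m]
mmrmmmTmmmrmm => mmrmmmrTrmmmrmm   [T → r T r]
mmrmmmrTrmmmrmm => mmrmmmrmrmmmrmm   [T → m]

T=>mTm=>mmTmm=>mmrTrmm=>mmrmTmrmm=>mmrmmTmmrmm=>mmrmmmTmmmrmm=>mmrmmmrTrmmmrmm=>mmrmmmrmrmmmrmm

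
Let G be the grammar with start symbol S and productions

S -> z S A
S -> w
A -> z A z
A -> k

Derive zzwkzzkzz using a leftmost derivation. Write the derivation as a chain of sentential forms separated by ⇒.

S ⇒ zSA ⇒ zzSAA ⇒ zzwAA ⇒ zzwkA ⇒ zzwkzAz ⇒ zzwkzzAzz ⇒ zzwkzzkzz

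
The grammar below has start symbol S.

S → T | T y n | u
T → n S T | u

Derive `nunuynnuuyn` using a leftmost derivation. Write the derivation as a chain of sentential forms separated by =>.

S => Tyn => nSTyn => nuTyn => nunSTyn => nunTynTyn => nunuynTyn => nunuynnSTyn => nunuynnuTyn => nunuynnuuyn

S => Tyn   [S → T y n]
Tyn => nSTyn   [T → n S T]
nSTyn => nuTyn   [S → u]
nuTyn => nunSTyn   [T → n S T]
nunSTyn => nunTynTyn   [S → T y n]
nunTynTyn => nunuynTyn   [T → u]
nunuynTyn => nunuynnSTyn   [T → n S T]
nunuynnSTyn => nunuynnuTyn   [S → u]
nunuynnuTyn => nunuynnuuyn   [T → u]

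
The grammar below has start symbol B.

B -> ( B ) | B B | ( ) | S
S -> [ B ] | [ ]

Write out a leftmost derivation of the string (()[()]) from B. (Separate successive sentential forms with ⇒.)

B ⇒ (B)   [B -> ( B )]
(B) ⇒ (BB)   [B -> B B]
(BB) ⇒ (()B)   [B -> ( )]
(()B) ⇒ (()S)   [B -> S]
(()S) ⇒ (()[B])   [S -> [ B ]]
(()[B]) ⇒ (()[()])   [B -> ( )]

B ⇒ (B) ⇒ (BB) ⇒ (()B) ⇒ (()S) ⇒ (()[B]) ⇒ (()[()])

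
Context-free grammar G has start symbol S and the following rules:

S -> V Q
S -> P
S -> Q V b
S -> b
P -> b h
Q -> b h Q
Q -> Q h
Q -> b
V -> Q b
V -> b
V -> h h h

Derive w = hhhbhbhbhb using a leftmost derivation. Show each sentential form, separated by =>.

S => VQ => hhhQ => hhhbhQ => hhhbhbhQ => hhhbhbhbhQ => hhhbhbhbhb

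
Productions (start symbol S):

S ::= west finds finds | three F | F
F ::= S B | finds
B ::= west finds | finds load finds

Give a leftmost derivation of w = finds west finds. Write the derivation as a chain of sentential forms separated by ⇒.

S ⇒ F   [S ::= F]
F ⇒ S B   [F ::= S B]
S B ⇒ F B   [S ::= F]
F B ⇒ finds B   [F ::= finds]
finds B ⇒ finds west finds   [B ::= west finds]

S ⇒ F ⇒ S B ⇒ F B ⇒ finds B ⇒ finds west finds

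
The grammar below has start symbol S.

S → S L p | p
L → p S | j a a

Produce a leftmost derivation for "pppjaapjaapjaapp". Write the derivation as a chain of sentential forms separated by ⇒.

S ⇒ SLp   [S → S L p]
SLp ⇒ pLp   [S → p]
pLp ⇒ ppSp   [L → p S]
ppSp ⇒ ppSLpp   [S → S L p]
ppSLpp ⇒ ppSLpLpp   [S → S L p]
ppSLpLpp ⇒ ppSLpLpLpp   [S → S L p]
ppSLpLpLpp ⇒ pppLpLpLpp   [S → p]
pppLpLpLpp ⇒ pppjaapLpLpp   [L → j a a]
pppjaapLpLpp ⇒ pppjaapjaapLpp   [L → j a a]
pppjaapjaapLpp ⇒ pppjaapjaapjaapp   [L → j a a]

S ⇒ SLp ⇒ pLp ⇒ ppSp ⇒ ppSLpp ⇒ ppSLpLpp ⇒ ppSLpLpLpp ⇒ pppLpLpLpp ⇒ pppjaapLpLpp ⇒ pppjaapjaapLpp ⇒ pppjaapjaapjaapp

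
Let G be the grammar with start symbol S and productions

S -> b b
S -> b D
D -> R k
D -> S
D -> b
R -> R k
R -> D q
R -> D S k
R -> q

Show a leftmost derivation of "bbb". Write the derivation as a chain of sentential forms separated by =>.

S=>bD=>bS=>bbD=>bbb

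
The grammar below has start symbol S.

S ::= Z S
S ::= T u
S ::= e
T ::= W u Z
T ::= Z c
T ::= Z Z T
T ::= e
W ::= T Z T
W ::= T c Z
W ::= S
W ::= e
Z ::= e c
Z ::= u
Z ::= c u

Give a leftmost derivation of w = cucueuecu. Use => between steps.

S => Tu   [S ::= T u]
Tu => ZZTu   [T ::= Z Z T]
ZZTu => cuZTu   [Z ::= c u]
cuZTu => cucuTu   [Z ::= c u]
cucuTu => cucuWuZu   [T ::= W u Z]
cucuWuZu => cucueuZu   [W ::= e]
cucueuZu => cucueuecu   [Z ::= e c]

S=>Tu=>ZZTu=>cuZTu=>cucuTu=>cucuWuZu=>cucueuZu=>cucueuecu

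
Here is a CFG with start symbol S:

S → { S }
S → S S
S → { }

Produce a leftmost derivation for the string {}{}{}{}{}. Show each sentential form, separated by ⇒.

S ⇒ SS ⇒ SSS ⇒ SSSS ⇒ SSSSS ⇒ {}SSSS ⇒ {}{}SSS ⇒ {}{}{}SS ⇒ {}{}{}{}S ⇒ {}{}{}{}{}

S ⇒ SS   [S → S S]
SS ⇒ SSS   [S → S S]
SSS ⇒ SSSS   [S → S S]
SSSS ⇒ SSSSS   [S → S S]
SSSSS ⇒ {}SSSS   [S → { }]
{}SSSS ⇒ {}{}SSS   [S → { }]
{}{}SSS ⇒ {}{}{}SS   [S → { }]
{}{}{}SS ⇒ {}{}{}{}S   [S → { }]
{}{}{}{}S ⇒ {}{}{}{}{}   [S → { }]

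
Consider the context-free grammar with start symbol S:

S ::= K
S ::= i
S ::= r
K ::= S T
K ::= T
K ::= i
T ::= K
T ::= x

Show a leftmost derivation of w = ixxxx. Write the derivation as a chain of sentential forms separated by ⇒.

S ⇒ K   [S ::= K]
K ⇒ ST   [K ::= S T]
ST ⇒ KT   [S ::= K]
KT ⇒ STT   [K ::= S T]
STT ⇒ KTT   [S ::= K]
KTT ⇒ STTT   [K ::= S T]
STTT ⇒ KTTT   [S ::= K]
KTTT ⇒ STTTT   [K ::= S T]
STTTT ⇒ KTTTT   [S ::= K]
KTTTT ⇒ iTTTT   [K ::= i]
iTTTT ⇒ ixTTT   [T ::= x]
ixTTT ⇒ ixxTT   [T ::= x]
ixxTT ⇒ ixxxT   [T ::= x]
ixxxT ⇒ ixxxx   [T ::= x]

S ⇒ K ⇒ ST ⇒ KT ⇒ STT ⇒ KTT ⇒ STTT ⇒ KTTT ⇒ STTTT ⇒ KTTTT ⇒ iTTTT ⇒ ixTTT ⇒ ixxTT ⇒ ixxxT ⇒ ixxxx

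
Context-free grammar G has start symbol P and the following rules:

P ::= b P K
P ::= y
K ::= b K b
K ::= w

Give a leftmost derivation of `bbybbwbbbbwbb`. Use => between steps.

P => bPK => bbPKK => bbyKK => bbybKbK => bbybbKbbK => bbybbwbbK => bbybbwbbbKb => bbybbwbbbbKbb => bbybbwbbbbwbb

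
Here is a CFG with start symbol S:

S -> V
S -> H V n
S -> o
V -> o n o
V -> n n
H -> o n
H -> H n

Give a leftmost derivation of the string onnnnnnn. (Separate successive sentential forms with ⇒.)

S ⇒ HVn ⇒ HnVn ⇒ HnnVn ⇒ HnnnVn ⇒ onnnnVn ⇒ onnnnnnn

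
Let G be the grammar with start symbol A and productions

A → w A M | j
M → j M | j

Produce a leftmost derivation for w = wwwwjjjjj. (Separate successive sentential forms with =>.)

A=>wAM=>wwAMM=>wwwAMMM=>wwwwAMMMM=>wwwwjMMMM=>wwwwjjMMM=>wwwwjjjMM=>wwwwjjjjM=>wwwwjjjjj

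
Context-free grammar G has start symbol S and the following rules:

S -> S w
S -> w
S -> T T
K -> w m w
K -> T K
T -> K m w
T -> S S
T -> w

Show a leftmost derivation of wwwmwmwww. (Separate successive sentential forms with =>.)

S => Sw => TTw => KmwTw => TKmwTw => SSKmwTw => wSKmwTw => wwKmwTw => wwwmwmwTw => wwwmwmwww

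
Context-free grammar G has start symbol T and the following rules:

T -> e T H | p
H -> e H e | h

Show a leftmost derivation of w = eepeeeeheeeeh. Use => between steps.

T => eTH => eeTHH => eepHH => eepeHeH => eepeeHeeH => eepeeeHeeeH => eepeeeeHeeeeH => eepeeeeheeeeH => eepeeeeheeeeh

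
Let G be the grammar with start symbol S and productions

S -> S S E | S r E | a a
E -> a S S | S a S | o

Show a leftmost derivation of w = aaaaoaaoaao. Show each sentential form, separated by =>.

S=>SSE=>SSESE=>SSESESE=>aaSESESE=>aaaaESESE=>aaaaoSESE=>aaaaoaaESE=>aaaaoaaoSE=>aaaaoaaoaaE=>aaaaoaaoaao

S => SSE   [S -> S S E]
SSE => SSESE   [S -> S S E]
SSESE => SSESESE   [S -> S S E]
SSESESE => aaSESESE   [S -> a a]
aaSESESE => aaaaESESE   [S -> a a]
aaaaESESE => aaaaoSESE   [E -> o]
aaaaoSESE => aaaaoaaESE   [S -> a a]
aaaaoaaESE => aaaaoaaoSE   [E -> o]
aaaaoaaoSE => aaaaoaaoaaE   [S -> a a]
aaaaoaaoaaE => aaaaoaaoaao   [E -> o]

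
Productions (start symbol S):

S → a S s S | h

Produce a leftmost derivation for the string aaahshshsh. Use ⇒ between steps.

S⇒aSsS⇒aaSsSsS⇒aaaSsSsSsS⇒aaahsSsSsS⇒aaahshsSsS⇒aaahshshsS⇒aaahshshsh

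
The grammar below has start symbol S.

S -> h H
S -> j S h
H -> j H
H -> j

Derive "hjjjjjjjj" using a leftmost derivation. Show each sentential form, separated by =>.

S => hH   [S -> h H]
hH => hjH   [H -> j H]
hjH => hjjH   [H -> j H]
hjjH => hjjjH   [H -> j H]
hjjjH => hjjjjH   [H -> j H]
hjjjjH => hjjjjjH   [H -> j H]
hjjjjjH => hjjjjjjH   [H -> j H]
hjjjjjjH => hjjjjjjjH   [H -> j H]
hjjjjjjjH => hjjjjjjjj   [H -> j]

S => hH => hjH => hjjH => hjjjH => hjjjjH => hjjjjjH => hjjjjjjH => hjjjjjjjH => hjjjjjjjj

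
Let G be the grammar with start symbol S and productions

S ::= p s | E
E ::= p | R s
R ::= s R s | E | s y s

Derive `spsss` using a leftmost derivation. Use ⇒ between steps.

S ⇒ E   [S ::= E]
E ⇒ Rs   [E ::= R s]
Rs ⇒ sRss   [R ::= s R s]
sRss ⇒ sEss   [R ::= E]
sEss ⇒ sRsss   [E ::= R s]
sRsss ⇒ sEsss   [R ::= E]
sEsss ⇒ spsss   [E ::= p]

S ⇒ E ⇒ Rs ⇒ sRss ⇒ sEss ⇒ sRsss ⇒ sEsss ⇒ spsss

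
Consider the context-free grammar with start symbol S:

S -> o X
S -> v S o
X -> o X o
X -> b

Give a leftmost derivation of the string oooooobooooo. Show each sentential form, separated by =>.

S=>oX=>ooXo=>oooXoo=>ooooXooo=>oooooXoooo=>ooooooXooooo=>oooooobooooo

S => oX   [S -> o X]
oX => ooXo   [X -> o X o]
ooXo => oooXoo   [X -> o X o]
oooXoo => ooooXooo   [X -> o X o]
ooooXooo => oooooXoooo   [X -> o X o]
oooooXoooo => ooooooXooooo   [X -> o X o]
ooooooXooooo => oooooobooooo   [X -> b]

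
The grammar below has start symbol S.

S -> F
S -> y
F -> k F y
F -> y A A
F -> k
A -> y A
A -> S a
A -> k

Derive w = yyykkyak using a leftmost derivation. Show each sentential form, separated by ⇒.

S⇒F⇒yAA⇒yyAA⇒yyyAA⇒yyySaA⇒yyyFaA⇒yyykFyaA⇒yyykkyaA⇒yyykkyak

S ⇒ F   [S -> F]
F ⇒ yAA   [F -> y A A]
yAA ⇒ yyAA   [A -> y A]
yyAA ⇒ yyyAA   [A -> y A]
yyyAA ⇒ yyySaA   [A -> S a]
yyySaA ⇒ yyyFaA   [S -> F]
yyyFaA ⇒ yyykFyaA   [F -> k F y]
yyykFyaA ⇒ yyykkyaA   [F -> k]
yyykkyaA ⇒ yyykkyak   [A -> k]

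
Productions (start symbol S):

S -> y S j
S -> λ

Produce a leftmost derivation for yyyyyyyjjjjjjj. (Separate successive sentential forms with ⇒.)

S⇒ySj⇒yySjj⇒yyySjjj⇒yyyySjjjj⇒yyyyySjjjjj⇒yyyyyySjjjjjj⇒yyyyyyySjjjjjjj⇒yyyyyyyjjjjjjj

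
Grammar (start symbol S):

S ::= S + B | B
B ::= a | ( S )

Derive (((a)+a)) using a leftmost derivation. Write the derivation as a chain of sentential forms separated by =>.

S => B   [S ::= B]
B => (S)   [B ::= ( S )]
(S) => (B)   [S ::= B]
(B) => ((S))   [B ::= ( S )]
((S)) => ((S+B))   [S ::= S + B]
((S+B)) => ((B+B))   [S ::= B]
((B+B)) => (((S)+B))   [B ::= ( S )]
(((S)+B)) => (((B)+B))   [S ::= B]
(((B)+B)) => (((a)+B))   [B ::= a]
(((a)+B)) => (((a)+a))   [B ::= a]

S=>B=>(S)=>(B)=>((S))=>((S+B))=>((B+B))=>(((S)+B))=>(((B)+B))=>(((a)+B))=>(((a)+a))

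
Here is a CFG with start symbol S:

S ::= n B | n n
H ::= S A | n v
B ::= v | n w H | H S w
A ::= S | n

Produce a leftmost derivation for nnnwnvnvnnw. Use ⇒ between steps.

S ⇒ nB ⇒ nHSw ⇒ nSASw ⇒ nnBASw ⇒ nnnwHASw ⇒ nnnwnvASw ⇒ nnnwnvSSw ⇒ nnnwnvnBSw ⇒ nnnwnvnvSw ⇒ nnnwnvnvnnw

S ⇒ nB   [S ::= n B]
nB ⇒ nHSw   [B ::= H S w]
nHSw ⇒ nSASw   [H ::= S A]
nSASw ⇒ nnBASw   [S ::= n B]
nnBASw ⇒ nnnwHASw   [B ::= n w H]
nnnwHASw ⇒ nnnwnvASw   [H ::= n v]
nnnwnvASw ⇒ nnnwnvSSw   [A ::= S]
nnnwnvSSw ⇒ nnnwnvnBSw   [S ::= n B]
nnnwnvnBSw ⇒ nnnwnvnvSw   [B ::= v]
nnnwnvnvSw ⇒ nnnwnvnvnnw   [S ::= n n]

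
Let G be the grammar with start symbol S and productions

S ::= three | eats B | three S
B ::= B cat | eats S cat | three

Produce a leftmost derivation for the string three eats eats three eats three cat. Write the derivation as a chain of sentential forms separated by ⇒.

S ⇒ three S   [S ::= three S]
three S ⇒ three eats B   [S ::= eats B]
three eats B ⇒ three eats eats S cat   [B ::= eats S cat]
three eats eats S cat ⇒ three eats eats three S cat   [S ::= three S]
three eats eats three S cat ⇒ three eats eats three eats B cat   [S ::= eats B]
three eats eats three eats B cat ⇒ three eats eats three eats three cat   [B ::= three]

S ⇒ three S ⇒ three eats B ⇒ three eats eats S cat ⇒ three eats eats three S cat ⇒ three eats eats three eats B cat ⇒ three eats eats three eats three cat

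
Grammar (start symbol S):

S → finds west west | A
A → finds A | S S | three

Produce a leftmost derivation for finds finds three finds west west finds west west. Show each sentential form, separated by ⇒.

S ⇒ A ⇒ finds A ⇒ finds finds A ⇒ finds finds S S ⇒ finds finds A S ⇒ finds finds three S ⇒ finds finds three A ⇒ finds finds three S S ⇒ finds finds three finds west west S ⇒ finds finds three finds west west finds west west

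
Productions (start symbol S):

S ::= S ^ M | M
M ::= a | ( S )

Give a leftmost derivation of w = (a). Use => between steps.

S=>M=>(S)=>(M)=>(a)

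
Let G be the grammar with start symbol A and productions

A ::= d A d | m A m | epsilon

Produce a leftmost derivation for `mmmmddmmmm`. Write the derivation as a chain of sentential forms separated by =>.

A => mAm => mmAmm => mmmAmmm => mmmmAmmmm => mmmmdAdmmmm => mmmmddmmmm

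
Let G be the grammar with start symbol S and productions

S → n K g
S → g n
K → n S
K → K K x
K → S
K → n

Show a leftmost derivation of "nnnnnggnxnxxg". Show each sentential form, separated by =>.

S => nKg => nKKxg => nnKxg => nnKKxxg => nnKKxKxxg => nnSKxKxxg => nnnKgKxKxxg => nnnSgKxKxxg => nnnnKggKxKxxg => nnnnnggKxKxxg => nnnnnggnxKxxg => nnnnnggnxnxxg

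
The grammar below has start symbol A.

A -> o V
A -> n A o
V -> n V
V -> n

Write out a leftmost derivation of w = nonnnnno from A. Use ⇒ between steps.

A⇒nAo⇒noVo⇒nonVo⇒nonnVo⇒nonnnVo⇒nonnnnVo⇒nonnnnno

A ⇒ nAo   [A -> n A o]
nAo ⇒ noVo   [A -> o V]
noVo ⇒ nonVo   [V -> n V]
nonVo ⇒ nonnVo   [V -> n V]
nonnVo ⇒ nonnnVo   [V -> n V]
nonnnVo ⇒ nonnnnVo   [V -> n V]
nonnnnVo ⇒ nonnnnno   [V -> n]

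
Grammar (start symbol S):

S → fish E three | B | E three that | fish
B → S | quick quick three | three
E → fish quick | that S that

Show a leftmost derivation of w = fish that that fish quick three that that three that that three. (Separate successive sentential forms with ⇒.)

S ⇒ fish E three ⇒ fish that S that three ⇒ fish that E three that that three ⇒ fish that that S that three that that three ⇒ fish that that E three that that three that that three ⇒ fish that that fish quick three that that three that that three

S ⇒ fish E three   [S → fish E three]
fish E three ⇒ fish that S that three   [E → that S that]
fish that S that three ⇒ fish that E three that that three   [S → E three that]
fish that E three that that three ⇒ fish that that S that three that that three   [E → that S that]
fish that that S that three that that three ⇒ fish that that E three that that three that that three   [S → E three that]
fish that that E three that that three that that three ⇒ fish that that fish quick three that that three that that three   [E → fish quick]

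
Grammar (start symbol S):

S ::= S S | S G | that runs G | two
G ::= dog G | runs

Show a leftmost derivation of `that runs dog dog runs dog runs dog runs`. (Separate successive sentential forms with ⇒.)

S ⇒ S G ⇒ S G G ⇒ that runs G G G ⇒ that runs dog G G G ⇒ that runs dog dog G G G ⇒ that runs dog dog runs G G ⇒ that runs dog dog runs dog G G ⇒ that runs dog dog runs dog runs G ⇒ that runs dog dog runs dog runs dog G ⇒ that runs dog dog runs dog runs dog runs

S ⇒ S G   [S ::= S G]
S G ⇒ S G G   [S ::= S G]
S G G ⇒ that runs G G G   [S ::= that runs G]
that runs G G G ⇒ that runs dog G G G   [G ::= dog G]
that runs dog G G G ⇒ that runs dog dog G G G   [G ::= dog G]
that runs dog dog G G G ⇒ that runs dog dog runs G G   [G ::= runs]
that runs dog dog runs G G ⇒ that runs dog dog runs dog G G   [G ::= dog G]
that runs dog dog runs dog G G ⇒ that runs dog dog runs dog runs G   [G ::= runs]
that runs dog dog runs dog runs G ⇒ that runs dog dog runs dog runs dog G   [G ::= dog G]
that runs dog dog runs dog runs dog G ⇒ that runs dog dog runs dog runs dog runs   [G ::= runs]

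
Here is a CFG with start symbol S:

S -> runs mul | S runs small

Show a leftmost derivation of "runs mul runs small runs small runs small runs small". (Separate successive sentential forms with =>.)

S => S runs small   [S -> S runs small]
S runs small => S runs small runs small   [S -> S runs small]
S runs small runs small => S runs small runs small runs small   [S -> S runs small]
S runs small runs small runs small => S runs small runs small runs small runs small   [S -> S runs small]
S runs small runs small runs small runs small => runs mul runs small runs small runs small runs small   [S -> runs mul]

S => S runs small => S runs small runs small => S runs small runs small runs small => S runs small runs small runs small runs small => runs mul runs small runs small runs small runs small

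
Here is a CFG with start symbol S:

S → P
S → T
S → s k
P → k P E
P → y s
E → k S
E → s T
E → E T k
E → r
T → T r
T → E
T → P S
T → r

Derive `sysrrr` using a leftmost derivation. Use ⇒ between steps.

S⇒T⇒Tr⇒Er⇒sTr⇒sTrr⇒sPSrr⇒sysSrr⇒sysTrr⇒sysrrr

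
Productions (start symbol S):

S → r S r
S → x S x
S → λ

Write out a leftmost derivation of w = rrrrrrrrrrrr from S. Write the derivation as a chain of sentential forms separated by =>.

S => rSr   [S → r S r]
rSr => rrSrr   [S → r S r]
rrSrr => rrrSrrr   [S → r S r]
rrrSrrr => rrrrSrrrr   [S → r S r]
rrrrSrrrr => rrrrrSrrrrr   [S → r S r]
rrrrrSrrrrr => rrrrrrSrrrrrr   [S → r S r]
rrrrrrSrrrrrr => rrrrrrrrrrrr   [S → λ]

S => rSr => rrSrr => rrrSrrr => rrrrSrrrr => rrrrrSrrrrr => rrrrrrSrrrrrr => rrrrrrrrrrrr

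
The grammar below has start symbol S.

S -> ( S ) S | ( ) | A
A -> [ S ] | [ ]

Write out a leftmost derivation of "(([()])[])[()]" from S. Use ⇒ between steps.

S ⇒ (S)S ⇒ ((S)S)S ⇒ ((A)S)S ⇒ (([S])S)S ⇒ (([()])S)S ⇒ (([()])A)S ⇒ (([()])[])S ⇒ (([()])[])A ⇒ (([()])[])[S] ⇒ (([()])[])[()]

S ⇒ (S)S   [S -> ( S ) S]
(S)S ⇒ ((S)S)S   [S -> ( S ) S]
((S)S)S ⇒ ((A)S)S   [S -> A]
((A)S)S ⇒ (([S])S)S   [A -> [ S ]]
(([S])S)S ⇒ (([()])S)S   [S -> ( )]
(([()])S)S ⇒ (([()])A)S   [S -> A]
(([()])A)S ⇒ (([()])[])S   [A -> [ ]]
(([()])[])S ⇒ (([()])[])A   [S -> A]
(([()])[])A ⇒ (([()])[])[S]   [A -> [ S ]]
(([()])[])[S] ⇒ (([()])[])[()]   [S -> ( )]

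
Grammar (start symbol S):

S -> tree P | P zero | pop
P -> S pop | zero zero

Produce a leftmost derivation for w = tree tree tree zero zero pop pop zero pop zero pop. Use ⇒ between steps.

S ⇒ tree P ⇒ tree S pop ⇒ tree P zero pop ⇒ tree S pop zero pop ⇒ tree P zero pop zero pop ⇒ tree S pop zero pop zero pop ⇒ tree tree P pop zero pop zero pop ⇒ tree tree S pop pop zero pop zero pop ⇒ tree tree tree P pop pop zero pop zero pop ⇒ tree tree tree zero zero pop pop zero pop zero pop

S ⇒ tree P   [S -> tree P]
tree P ⇒ tree S pop   [P -> S pop]
tree S pop ⇒ tree P zero pop   [S -> P zero]
tree P zero pop ⇒ tree S pop zero pop   [P -> S pop]
tree S pop zero pop ⇒ tree P zero pop zero pop   [S -> P zero]
tree P zero pop zero pop ⇒ tree S pop zero pop zero pop   [P -> S pop]
tree S pop zero pop zero pop ⇒ tree tree P pop zero pop zero pop   [S -> tree P]
tree tree P pop zero pop zero pop ⇒ tree tree S pop pop zero pop zero pop   [P -> S pop]
tree tree S pop pop zero pop zero pop ⇒ tree tree tree P pop pop zero pop zero pop   [S -> tree P]
tree tree tree P pop pop zero pop zero pop ⇒ tree tree tree zero zero pop pop zero pop zero pop   [P -> zero zero]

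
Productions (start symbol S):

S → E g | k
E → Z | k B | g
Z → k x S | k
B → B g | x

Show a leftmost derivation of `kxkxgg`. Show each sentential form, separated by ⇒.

S ⇒ Eg   [S → E g]
Eg ⇒ Zg   [E → Z]
Zg ⇒ kxSg   [Z → k x S]
kxSg ⇒ kxEgg   [S → E g]
kxEgg ⇒ kxkBgg   [E → k B]
kxkBgg ⇒ kxkxgg   [B → x]

S⇒Eg⇒Zg⇒kxSg⇒kxEgg⇒kxkBgg⇒kxkxgg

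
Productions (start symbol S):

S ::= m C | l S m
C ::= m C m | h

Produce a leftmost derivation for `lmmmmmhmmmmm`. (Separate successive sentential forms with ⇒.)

S ⇒ lSm ⇒ lmCm ⇒ lmmCmm ⇒ lmmmCmmm ⇒ lmmmmCmmmm ⇒ lmmmmmCmmmmm ⇒ lmmmmmhmmmmm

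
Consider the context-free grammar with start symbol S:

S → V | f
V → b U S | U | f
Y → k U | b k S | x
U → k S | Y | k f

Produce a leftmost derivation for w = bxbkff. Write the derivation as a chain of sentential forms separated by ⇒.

S ⇒ V ⇒ bUS ⇒ bYS ⇒ bxS ⇒ bxV ⇒ bxbUS ⇒ bxbkfS ⇒ bxbkff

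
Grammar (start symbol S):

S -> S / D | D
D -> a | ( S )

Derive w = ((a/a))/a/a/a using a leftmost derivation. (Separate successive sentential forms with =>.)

S => S/D => S/D/D => S/D/D/D => D/D/D/D => (S)/D/D/D => (D)/D/D/D => ((S))/D/D/D => ((S/D))/D/D/D => ((D/D))/D/D/D => ((a/D))/D/D/D => ((a/a))/D/D/D => ((a/a))/a/D/D => ((a/a))/a/a/D => ((a/a))/a/a/a

S => S/D   [S -> S / D]
S/D => S/D/D   [S -> S / D]
S/D/D => S/D/D/D   [S -> S / D]
S/D/D/D => D/D/D/D   [S -> D]
D/D/D/D => (S)/D/D/D   [D -> ( S )]
(S)/D/D/D => (D)/D/D/D   [S -> D]
(D)/D/D/D => ((S))/D/D/D   [D -> ( S )]
((S))/D/D/D => ((S/D))/D/D/D   [S -> S / D]
((S/D))/D/D/D => ((D/D))/D/D/D   [S -> D]
((D/D))/D/D/D => ((a/D))/D/D/D   [D -> a]
((a/D))/D/D/D => ((a/a))/D/D/D   [D -> a]
((a/a))/D/D/D => ((a/a))/a/D/D   [D -> a]
((a/a))/a/D/D => ((a/a))/a/a/D   [D -> a]
((a/a))/a/a/D => ((a/a))/a/a/a   [D -> a]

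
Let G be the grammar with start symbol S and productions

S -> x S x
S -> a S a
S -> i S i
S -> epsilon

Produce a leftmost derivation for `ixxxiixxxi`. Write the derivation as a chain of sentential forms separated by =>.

S => iSi => ixSxi => ixxSxxi => ixxxSxxxi => ixxxiSixxxi => ixxxiixxxi

S => iSi   [S -> i S i]
iSi => ixSxi   [S -> x S x]
ixSxi => ixxSxxi   [S -> x S x]
ixxSxxi => ixxxSxxxi   [S -> x S x]
ixxxSxxxi => ixxxiSixxxi   [S -> i S i]
ixxxiSixxxi => ixxxiixxxi   [S -> epsilon]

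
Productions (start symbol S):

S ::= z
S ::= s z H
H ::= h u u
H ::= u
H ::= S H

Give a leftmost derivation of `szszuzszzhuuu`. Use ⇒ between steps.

S ⇒ szH ⇒ szSH ⇒ szszHH ⇒ szszuH ⇒ szszuSH ⇒ szszuzH ⇒ szszuzSH ⇒ szszuzszHH ⇒ szszuzszSHH ⇒ szszuzszzHH ⇒ szszuzszzhuuH ⇒ szszuzszzhuuu

S ⇒ szH   [S ::= s z H]
szH ⇒ szSH   [H ::= S H]
szSH ⇒ szszHH   [S ::= s z H]
szszHH ⇒ szszuH   [H ::= u]
szszuH ⇒ szszuSH   [H ::= S H]
szszuSH ⇒ szszuzH   [S ::= z]
szszuzH ⇒ szszuzSH   [H ::= S H]
szszuzSH ⇒ szszuzszHH   [S ::= s z H]
szszuzszHH ⇒ szszuzszSHH   [H ::= S H]
szszuzszSHH ⇒ szszuzszzHH   [S ::= z]
szszuzszzHH ⇒ szszuzszzhuuH   [H ::= h u u]
szszuzszzhuuH ⇒ szszuzszzhuuu   [H ::= u]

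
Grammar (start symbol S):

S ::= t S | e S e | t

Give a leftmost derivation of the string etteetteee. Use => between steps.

S => eSe   [S ::= e S e]
eSe => etSe   [S ::= t S]
etSe => ettSe   [S ::= t S]
ettSe => etteSee   [S ::= e S e]
etteSee => etteeSeee   [S ::= e S e]
etteeSeee => etteetSeee   [S ::= t S]
etteetSeee => etteetteee   [S ::= t]

S => eSe => etSe => ettSe => etteSee => etteeSeee => etteetSeee => etteetteee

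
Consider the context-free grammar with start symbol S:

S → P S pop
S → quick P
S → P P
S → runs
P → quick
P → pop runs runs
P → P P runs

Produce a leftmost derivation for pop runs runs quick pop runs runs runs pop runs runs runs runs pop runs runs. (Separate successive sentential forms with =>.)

S => P P   [S → P P]
P P => P P runs P   [P → P P runs]
P P runs P => pop runs runs P runs P   [P → pop runs runs]
pop runs runs P runs P => pop runs runs P P runs runs P   [P → P P runs]
pop runs runs P P runs runs P => pop runs runs P P runs P runs runs P   [P → P P runs]
pop runs runs P P runs P runs runs P => pop runs runs quick P runs P runs runs P   [P → quick]
pop runs runs quick P runs P runs runs P => pop runs runs quick pop runs runs runs P runs runs P   [P → pop runs runs]
pop runs runs quick pop runs runs runs P runs runs P => pop runs runs quick pop runs runs runs pop runs runs runs runs P   [P → pop runs runs]
pop runs runs quick pop runs runs runs pop runs runs runs runs P => pop runs runs quick pop runs runs runs pop runs runs runs runs pop runs runs   [P → pop runs runs]

S => P P => P P runs P => pop runs runs P runs P => pop runs runs P P runs runs P => pop runs runs P P runs P runs runs P => pop runs runs quick P runs P runs runs P => pop runs runs quick pop runs runs runs P runs runs P => pop runs runs quick pop runs runs runs pop runs runs runs runs P => pop runs runs quick pop runs runs runs pop runs runs runs runs pop runs runs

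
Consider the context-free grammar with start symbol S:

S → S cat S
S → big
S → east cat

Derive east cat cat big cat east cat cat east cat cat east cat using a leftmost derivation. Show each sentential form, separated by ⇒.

S ⇒ S cat S ⇒ S cat S cat S ⇒ S cat S cat S cat S ⇒ S cat S cat S cat S cat S ⇒ east cat cat S cat S cat S cat S ⇒ east cat cat big cat S cat S cat S ⇒ east cat cat big cat east cat cat S cat S ⇒ east cat cat big cat east cat cat east cat cat S ⇒ east cat cat big cat east cat cat east cat cat east cat

S ⇒ S cat S   [S → S cat S]
S cat S ⇒ S cat S cat S   [S → S cat S]
S cat S cat S ⇒ S cat S cat S cat S   [S → S cat S]
S cat S cat S cat S ⇒ S cat S cat S cat S cat S   [S → S cat S]
S cat S cat S cat S cat S ⇒ east cat cat S cat S cat S cat S   [S → east cat]
east cat cat S cat S cat S cat S ⇒ east cat cat big cat S cat S cat S   [S → big]
east cat cat big cat S cat S cat S ⇒ east cat cat big cat east cat cat S cat S   [S → east cat]
east cat cat big cat east cat cat S cat S ⇒ east cat cat big cat east cat cat east cat cat S   [S → east cat]
east cat cat big cat east cat cat east cat cat S ⇒ east cat cat big cat east cat cat east cat cat east cat   [S → east cat]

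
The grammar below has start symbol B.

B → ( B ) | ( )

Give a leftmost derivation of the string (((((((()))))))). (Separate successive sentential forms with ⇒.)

B ⇒ (B)   [B → ( B )]
(B) ⇒ ((B))   [B → ( B )]
((B)) ⇒ (((B)))   [B → ( B )]
(((B))) ⇒ ((((B))))   [B → ( B )]
((((B)))) ⇒ (((((B)))))   [B → ( B )]
(((((B))))) ⇒ ((((((B))))))   [B → ( B )]
((((((B)))))) ⇒ (((((((B)))))))   [B → ( B )]
(((((((B))))))) ⇒ (((((((())))))))   [B → ( )]

B ⇒ (B) ⇒ ((B)) ⇒ (((B))) ⇒ ((((B)))) ⇒ (((((B))))) ⇒ ((((((B)))))) ⇒ (((((((B))))))) ⇒ (((((((())))))))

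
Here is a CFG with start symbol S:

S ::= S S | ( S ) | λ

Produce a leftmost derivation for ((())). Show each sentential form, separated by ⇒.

S ⇒ SS ⇒ SSS ⇒ (S)SS ⇒ ((S))SS ⇒ (((S)))SS ⇒ ((()))SS ⇒ ((()))S ⇒ ((()))

S ⇒ SS   [S ::= S S]
SS ⇒ SSS   [S ::= S S]
SSS ⇒ (S)SS   [S ::= ( S )]
(S)SS ⇒ ((S))SS   [S ::= ( S )]
((S))SS ⇒ (((S)))SS   [S ::= ( S )]
(((S)))SS ⇒ ((()))SS   [S ::= λ]
((()))SS ⇒ ((()))S   [S ::= λ]
((()))S ⇒ ((()))   [S ::= λ]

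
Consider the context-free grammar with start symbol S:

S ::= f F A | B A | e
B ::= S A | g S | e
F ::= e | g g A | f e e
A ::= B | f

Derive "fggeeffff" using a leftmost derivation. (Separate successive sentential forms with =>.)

S => fFA   [S ::= f F A]
fFA => fggAA   [F ::= g g A]
fggAA => fggBA   [A ::= B]
fggBA => fggSAA   [B ::= S A]
fggSAA => fggBAAA   [S ::= B A]
fggBAAA => fggSAAAA   [B ::= S A]
fggSAAAA => fggeAAAA   [S ::= e]
fggeAAAA => fggeBAAA   [A ::= B]
fggeBAAA => fggeSAAAA   [B ::= S A]
fggeSAAAA => fggeeAAAA   [S ::= e]
fggeeAAAA => fggeefAAA   [A ::= f]
fggeefAAA => fggeeffAA   [A ::= f]
fggeeffAA => fggeefffA   [A ::= f]
fggeefffA => fggeeffff   [A ::= f]

S => fFA => fggAA => fggBA => fggSAA => fggBAAA => fggSAAAA => fggeAAAA => fggeBAAA => fggeSAAAA => fggeeAAAA => fggeefAAA => fggeeffAA => fggeefffA => fggeeffff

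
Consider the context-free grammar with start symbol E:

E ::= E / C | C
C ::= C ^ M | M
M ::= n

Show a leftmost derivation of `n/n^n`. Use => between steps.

E => E/C => C/C => M/C => n/C => n/C^M => n/M^M => n/n^M => n/n^n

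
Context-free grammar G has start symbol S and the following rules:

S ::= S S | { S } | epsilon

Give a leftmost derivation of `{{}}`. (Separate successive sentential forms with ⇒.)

S ⇒ {S}   [S ::= { S }]
{S} ⇒ {{S}}   [S ::= { S }]
{{S}} ⇒ {{}}   [S ::= epsilon]

S ⇒ {S} ⇒ {{S}} ⇒ {{}}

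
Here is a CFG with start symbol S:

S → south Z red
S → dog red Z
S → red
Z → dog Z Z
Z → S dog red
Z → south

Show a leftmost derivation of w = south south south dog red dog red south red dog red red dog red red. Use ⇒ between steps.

S ⇒ south Z red   [S → south Z red]
south Z red ⇒ south S dog red red   [Z → S dog red]
south S dog red red ⇒ south south Z red dog red red   [S → south Z red]
south south Z red dog red red ⇒ south south S dog red red dog red red   [Z → S dog red]
south south S dog red red dog red red ⇒ south south south Z red dog red red dog red red   [S → south Z red]
south south south Z red dog red red dog red red ⇒ south south south dog Z Z red dog red red dog red red   [Z → dog Z Z]
south south south dog Z Z red dog red red dog red red ⇒ south south south dog S dog red Z red dog red red dog red red   [Z → S dog red]
south south south dog S dog red Z red dog red red dog red red ⇒ south south south dog red dog red Z red dog red red dog red red   [S → red]
south south south dog red dog red Z red dog red red dog red red ⇒ south south south dog red dog red south red dog red red dog red red   [Z → south]

S ⇒ south Z red ⇒ south S dog red red ⇒ south south Z red dog red red ⇒ south south S dog red red dog red red ⇒ south south south Z red dog red red dog red red ⇒ south south south dog Z Z red dog red red dog red red ⇒ south south south dog S dog red Z red dog red red dog red red ⇒ south south south dog red dog red Z red dog red red dog red red ⇒ south south south dog red dog red south red dog red red dog red red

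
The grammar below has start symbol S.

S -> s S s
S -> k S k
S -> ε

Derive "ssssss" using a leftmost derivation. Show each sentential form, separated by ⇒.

S ⇒ sSs ⇒ ssSss ⇒ sssSsss ⇒ ssssss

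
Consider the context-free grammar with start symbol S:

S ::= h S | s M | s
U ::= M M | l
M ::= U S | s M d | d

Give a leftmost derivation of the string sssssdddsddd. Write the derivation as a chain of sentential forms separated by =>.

S => sM => ssMd => sssMdd => ssssMddd => ssssUSddd => ssssMMSddd => sssssMdMSddd => sssssddMSddd => sssssdddSddd => sssssdddsddd

S => sM   [S ::= s M]
sM => ssMd   [M ::= s M d]
ssMd => sssMdd   [M ::= s M d]
sssMdd => ssssMddd   [M ::= s M d]
ssssMddd => ssssUSddd   [M ::= U S]
ssssUSddd => ssssMMSddd   [U ::= M M]
ssssMMSddd => sssssMdMSddd   [M ::= s M d]
sssssMdMSddd => sssssddMSddd   [M ::= d]
sssssddMSddd => sssssdddSddd   [M ::= d]
sssssdddSddd => sssssdddsddd   [S ::= s]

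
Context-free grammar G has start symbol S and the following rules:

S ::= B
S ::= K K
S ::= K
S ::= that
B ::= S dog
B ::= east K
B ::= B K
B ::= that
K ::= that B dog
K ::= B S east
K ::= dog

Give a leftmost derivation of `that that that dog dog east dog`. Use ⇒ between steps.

S ⇒ K K ⇒ B S east K ⇒ that S east K ⇒ that K east K ⇒ that that B dog east K ⇒ that that S dog dog east K ⇒ that that B dog dog east K ⇒ that that that dog dog east K ⇒ that that that dog dog east dog

S ⇒ K K   [S ::= K K]
K K ⇒ B S east K   [K ::= B S east]
B S east K ⇒ that S east K   [B ::= that]
that S east K ⇒ that K east K   [S ::= K]
that K east K ⇒ that that B dog east K   [K ::= that B dog]
that that B dog east K ⇒ that that S dog dog east K   [B ::= S dog]
that that S dog dog east K ⇒ that that B dog dog east K   [S ::= B]
that that B dog dog east K ⇒ that that that dog dog east K   [B ::= that]
that that that dog dog east K ⇒ that that that dog dog east dog   [K ::= dog]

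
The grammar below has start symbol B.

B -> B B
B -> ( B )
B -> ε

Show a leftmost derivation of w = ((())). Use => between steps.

B => (B) => (BB) => ((B)B) => (((B))B) => ((())B) => ((()))

B => (B)   [B -> ( B )]
(B) => (BB)   [B -> B B]
(BB) => ((B)B)   [B -> ( B )]
((B)B) => (((B))B)   [B -> ( B )]
(((B))B) => ((())B)   [B -> ε]
((())B) => ((()))   [B -> ε]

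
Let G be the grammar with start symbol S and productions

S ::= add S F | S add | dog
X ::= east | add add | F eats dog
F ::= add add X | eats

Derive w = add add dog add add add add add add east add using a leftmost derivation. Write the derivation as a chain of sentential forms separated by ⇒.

S ⇒ S add   [S ::= S add]
S add ⇒ add S F add   [S ::= add S F]
add S F add ⇒ add add S F F add   [S ::= add S F]
add add S F F add ⇒ add add dog F F add   [S ::= dog]
add add dog F F add ⇒ add add dog add add X F add   [F ::= add add X]
add add dog add add X F add ⇒ add add dog add add add add F add   [X ::= add add]
add add dog add add add add F add ⇒ add add dog add add add add add add X add   [F ::= add add X]
add add dog add add add add add add X add ⇒ add add dog add add add add add add east add   [X ::= east]

S ⇒ S add ⇒ add S F add ⇒ add add S F F add ⇒ add add dog F F add ⇒ add add dog add add X F add ⇒ add add dog add add add add F add ⇒ add add dog add add add add add add X add ⇒ add add dog add add add add add add east add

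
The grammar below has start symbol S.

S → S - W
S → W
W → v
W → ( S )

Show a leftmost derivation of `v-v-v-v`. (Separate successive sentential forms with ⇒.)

S⇒S-W⇒S-W-W⇒S-W-W-W⇒W-W-W-W⇒v-W-W-W⇒v-v-W-W⇒v-v-v-W⇒v-v-v-v

S ⇒ S-W   [S → S - W]
S-W ⇒ S-W-W   [S → S - W]
S-W-W ⇒ S-W-W-W   [S → S - W]
S-W-W-W ⇒ W-W-W-W   [S → W]
W-W-W-W ⇒ v-W-W-W   [W → v]
v-W-W-W ⇒ v-v-W-W   [W → v]
v-v-W-W ⇒ v-v-v-W   [W → v]
v-v-v-W ⇒ v-v-v-v   [W → v]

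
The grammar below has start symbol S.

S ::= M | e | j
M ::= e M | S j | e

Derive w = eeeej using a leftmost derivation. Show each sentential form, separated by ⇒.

S ⇒ M ⇒ eM ⇒ eeM ⇒ eeSj ⇒ eeMj ⇒ eeeMj ⇒ eeeej

S ⇒ M   [S ::= M]
M ⇒ eM   [M ::= e M]
eM ⇒ eeM   [M ::= e M]
eeM ⇒ eeSj   [M ::= S j]
eeSj ⇒ eeMj   [S ::= M]
eeMj ⇒ eeeMj   [M ::= e M]
eeeMj ⇒ eeeej   [M ::= e]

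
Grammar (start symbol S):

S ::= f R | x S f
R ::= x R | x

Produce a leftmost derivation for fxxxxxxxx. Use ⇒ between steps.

S ⇒ fR ⇒ fxR ⇒ fxxR ⇒ fxxxR ⇒ fxxxxR ⇒ fxxxxxR ⇒ fxxxxxxR ⇒ fxxxxxxxR ⇒ fxxxxxxxx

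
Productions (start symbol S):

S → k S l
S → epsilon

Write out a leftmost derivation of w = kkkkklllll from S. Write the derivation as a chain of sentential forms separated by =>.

S=>kSl=>kkSll=>kkkSlll=>kkkkSllll=>kkkkkSlllll=>kkkkklllll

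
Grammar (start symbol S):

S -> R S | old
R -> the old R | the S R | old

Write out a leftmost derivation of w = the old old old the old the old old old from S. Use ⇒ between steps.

S ⇒ R S ⇒ the old R S ⇒ the old old S ⇒ the old old R S ⇒ the old old old S ⇒ the old old old R S ⇒ the old old old the S R S ⇒ the old old old the old R S ⇒ the old old old the old the S R S ⇒ the old old old the old the old R S ⇒ the old old old the old the old old S ⇒ the old old old the old the old old old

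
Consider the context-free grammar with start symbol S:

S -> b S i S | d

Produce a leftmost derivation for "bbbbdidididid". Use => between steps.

S=>bSiS=>bbSiSiS=>bbbSiSiSiS=>bbbbSiSiSiSiS=>bbbbdiSiSiSiS=>bbbbdidiSiSiS=>bbbbdididiSiS=>bbbbdidididiS=>bbbbdidididid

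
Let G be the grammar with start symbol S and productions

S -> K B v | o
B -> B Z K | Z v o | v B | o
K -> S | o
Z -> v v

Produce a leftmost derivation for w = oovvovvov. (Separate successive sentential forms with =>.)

S => KBv => oBv => oBZKv => oBZKZKv => ooZKZKv => oovvKZKv => oovvoZKv => oovvovvKv => oovvovvov

S => KBv   [S -> K B v]
KBv => oBv   [K -> o]
oBv => oBZKv   [B -> B Z K]
oBZKv => oBZKZKv   [B -> B Z K]
oBZKZKv => ooZKZKv   [B -> o]
ooZKZKv => oovvKZKv   [Z -> v v]
oovvKZKv => oovvoZKv   [K -> o]
oovvoZKv => oovvovvKv   [Z -> v v]
oovvovvKv => oovvovvov   [K -> o]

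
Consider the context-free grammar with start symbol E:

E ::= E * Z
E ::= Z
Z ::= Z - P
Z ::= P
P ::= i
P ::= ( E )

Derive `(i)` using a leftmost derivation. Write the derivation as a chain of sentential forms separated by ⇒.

E ⇒ Z ⇒ P ⇒ (E) ⇒ (Z) ⇒ (P) ⇒ (i)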